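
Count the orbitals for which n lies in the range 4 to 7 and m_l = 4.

Treat each shell separately and count matching orbitals:
n=5 → 1; n=6 → 2; n=7 → 3.
Total orbitals: 1 + 2 + 3 = 6.

6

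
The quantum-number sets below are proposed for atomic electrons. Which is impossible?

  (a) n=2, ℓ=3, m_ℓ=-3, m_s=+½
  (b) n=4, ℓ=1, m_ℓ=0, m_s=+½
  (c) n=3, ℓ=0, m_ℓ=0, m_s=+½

(a) has ℓ = 3 ≥ n = 2, violating 0 ≤ ℓ ≤ n−1.
The remaining sets (b), (c) satisfy all four rules.

(a)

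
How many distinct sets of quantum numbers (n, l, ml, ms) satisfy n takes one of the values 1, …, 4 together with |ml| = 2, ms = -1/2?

6

Per-shell orbital counts meeting the constraint:
n=3 → 2; n=4 → 4.
Orbitals: 2 + 4 = 6. With ms fixed to -1/2 there is one state per orbital, so 6 states.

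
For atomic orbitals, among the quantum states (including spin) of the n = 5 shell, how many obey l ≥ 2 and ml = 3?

With n = 5 the allowed l are 0, 1, …, 4.
The (l, ml) pairs meeting l ≥ 2 and ml = 3 give: l=3 → 1; l=4 → 1.
Orbitals: 1 + 1 = 2. Each orbital carries two spin states, so 2 × 2 = 4 states.

4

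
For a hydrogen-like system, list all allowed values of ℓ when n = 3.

0, 1, 2

ℓ is an integer with 0 ≤ ℓ ≤ n−1, so for n = 3: ℓ = 0, 1, 2.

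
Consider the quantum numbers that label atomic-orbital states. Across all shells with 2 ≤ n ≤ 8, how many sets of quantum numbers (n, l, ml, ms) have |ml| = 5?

Count contributing orbitals for each principal shell:
n=6 → 2; n=7 → 4; n=8 → 6.
Orbitals: 2 + 4 + 6 = 12. Including both spin states (ms = ±1/2) gives 2 × 12 = 24 states.

24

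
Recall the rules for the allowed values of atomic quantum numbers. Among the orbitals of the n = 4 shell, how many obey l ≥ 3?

7

With n = 4 the allowed l are 0, 1, …, 3.
Contributions: l=3 → 7.
Total orbitals: 7.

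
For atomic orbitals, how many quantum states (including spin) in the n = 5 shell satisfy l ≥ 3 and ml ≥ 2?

10

For n = 5, l ranges over 0 … 4.
Contributions: l=3 → 2; l=4 → 3.
Orbitals: 2 + 3 = 5. Each orbital carries two spin states, so 5 × 2 = 10 states.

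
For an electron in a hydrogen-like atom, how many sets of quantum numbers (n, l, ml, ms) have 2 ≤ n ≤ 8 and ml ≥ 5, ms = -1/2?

Treat each shell separately and count matching orbitals:
n=6 → 1; n=7 → 3; n=8 → 6.
Orbitals: 1 + 3 + 6 = 10. With ms fixed to -1/2 there is one state per orbital, so 10 states.

10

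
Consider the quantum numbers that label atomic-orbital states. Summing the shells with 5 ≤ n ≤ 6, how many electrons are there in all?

Shell n has n² orbitals: 5²=25 + 6²=36 = 61 orbitals.
Two spin states per orbital: 2 × 61 = 122 electrons.

122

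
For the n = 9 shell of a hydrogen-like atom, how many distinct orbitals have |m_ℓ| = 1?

Go through ℓ = 0, …, 8 (the values permitted for n = 9).
Per ℓ-value: ℓ=1 → 2; ℓ=2 → 2; ℓ=3 → 2; ℓ=4 → 2; ℓ=5 → 2; ℓ=6 → 2; ℓ=7 → 2; ℓ=8 → 2.
Total orbitals: 2 + 2 + 2 + 2 + 2 + 2 + 2 + 2 = 16.

16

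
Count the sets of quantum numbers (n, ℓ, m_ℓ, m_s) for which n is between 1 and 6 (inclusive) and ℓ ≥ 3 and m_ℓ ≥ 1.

For each n in the range, tally the orbitals obeying ℓ ≥ 3 and m_ℓ ≥ 1:
n=4 → 3; n=5 → 7; n=6 → 12.
Orbitals: 3 + 7 + 12 = 22. Including both spin states (m_s = ±1/2) gives 2 × 22 = 44 states.

44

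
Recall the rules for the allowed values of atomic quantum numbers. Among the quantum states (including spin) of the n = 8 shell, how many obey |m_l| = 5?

12

For n = 8, l ranges over 0 … 7.
Orbitals with |m_l| = 5, by l: l=5 → 2; l=6 → 2; l=7 → 2.
Orbitals: 2 + 2 + 2 = 6. Each orbital carries two spin states, so 6 × 2 = 12 states.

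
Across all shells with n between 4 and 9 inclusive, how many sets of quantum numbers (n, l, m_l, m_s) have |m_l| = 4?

60

Per-shell orbital counts meeting the constraint:
n=5 → 2; n=6 → 4; n=7 → 6; n=8 → 8; n=9 → 10.
Orbitals: 2 + 4 + 6 + 8 + 10 = 30. Including both spin states (m_s = ±1/2) gives 2 × 30 = 60 states.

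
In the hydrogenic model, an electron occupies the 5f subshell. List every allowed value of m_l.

The 5f subshell has l = 3, and m_l takes every integer from −l to +l. With l = 3 that gives the 7 values -3, -2, -1, 0, 1, 2, 3.

-3, -2, -1, 0, 1, 2, 3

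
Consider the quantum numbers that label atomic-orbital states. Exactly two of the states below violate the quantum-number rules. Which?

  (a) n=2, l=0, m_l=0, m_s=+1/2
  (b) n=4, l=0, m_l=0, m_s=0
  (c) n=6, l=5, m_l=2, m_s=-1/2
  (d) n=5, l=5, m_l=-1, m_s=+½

(b) has m_s = 0, but an electron's spin must be ±1/2.
(d) has l = 5 ≥ n = 5, violating 0 ≤ l ≤ n−1.
The remaining sets (a), (c) satisfy all four rules.

(b) and (d)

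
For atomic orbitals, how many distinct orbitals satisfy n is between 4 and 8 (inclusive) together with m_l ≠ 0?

Count contributing orbitals for each principal shell:
n=4 → 12; n=5 → 20; n=6 → 30; n=7 → 42; n=8 → 56.
Total orbitals: 12 + 20 + 30 + 42 + 56 = 160.

160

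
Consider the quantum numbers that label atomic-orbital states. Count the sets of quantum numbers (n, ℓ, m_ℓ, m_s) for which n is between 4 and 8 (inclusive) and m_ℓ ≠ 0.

320

Count contributing orbitals for each principal shell:
n=4 → 12; n=5 → 20; n=6 → 30; n=7 → 42; n=8 → 56.
Orbitals: 12 + 20 + 30 + 42 + 56 = 160. Including both spin states (m_s = ±1/2) gives 2 × 160 = 320 states.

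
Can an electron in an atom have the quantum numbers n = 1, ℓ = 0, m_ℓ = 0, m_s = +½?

n = 1 is a positive integer. ℓ = 0 satisfies 0 ≤ ℓ ≤ n−1 = 0. m_ℓ = 0 lies in the range −ℓ … +ℓ (here 0). m_s = +1/2 is one of ±1/2.
All four constraints are satisfied.

Yes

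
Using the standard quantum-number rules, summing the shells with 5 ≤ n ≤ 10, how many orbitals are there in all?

Shell n has n² orbitals: 5²=25 + 6²=36 + 7²=49 + 8²=64 + 9²=81 + 10²=100 = 355 orbitals.

355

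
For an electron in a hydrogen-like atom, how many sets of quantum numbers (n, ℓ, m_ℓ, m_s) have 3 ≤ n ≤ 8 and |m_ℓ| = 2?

84

For each n in the range, tally the orbitals obeying |m_ℓ| = 2:
n=3 → 2; n=4 → 4; n=5 → 6; n=6 → 8; n=7 → 10; n=8 → 12.
Orbitals: 2 + 4 + 6 + 8 + 10 + 12 = 42. Including both spin states (m_s = ±1/2) gives 2 × 42 = 84 states.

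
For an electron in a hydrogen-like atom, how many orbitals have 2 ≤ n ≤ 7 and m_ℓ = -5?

Treat each shell separately and count matching orbitals:
n=6 → 1; n=7 → 2.
Total orbitals: 1 + 2 = 3.

3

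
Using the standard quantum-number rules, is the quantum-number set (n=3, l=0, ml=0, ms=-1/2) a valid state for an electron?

n = 3 is a positive integer. l = 0 satisfies 0 ≤ l ≤ n−1 = 2. ml = 0 lies in the range −l … +l (here 0). ms = -1/2 is one of ±1/2.
All four constraints are satisfied.

Valid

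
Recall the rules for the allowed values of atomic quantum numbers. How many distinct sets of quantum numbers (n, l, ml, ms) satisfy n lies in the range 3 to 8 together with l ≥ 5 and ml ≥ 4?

32

Go shell by shell, enumerating (l, ml) with l ≥ 5 and ml ≥ 4:
n=6 → 2; n=7 → 5; n=8 → 9.
Orbitals: 2 + 5 + 9 = 16. Including both spin states (ms = ±1/2) gives 2 × 16 = 32 states.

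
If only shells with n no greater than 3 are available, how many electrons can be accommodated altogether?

28

Total orbitals = 1² + 2² + 3² = 14. Doubling for spin gives 28 electrons.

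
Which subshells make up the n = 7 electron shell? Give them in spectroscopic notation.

For n = 7, ℓ runs from 0 to 6. In spectroscopic notation ℓ = 0,1,2,… ↔ s,p,d,f,g,h,i, so the subshells are 7s, 7p, 7d, 7f, 7g, 7h, 7i.

7s, 7p, 7d, 7f, 7g, 7h, 7i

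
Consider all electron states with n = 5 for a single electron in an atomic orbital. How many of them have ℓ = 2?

10

For n = 5, ℓ ranges over 0 … 4.
Per ℓ-value: ℓ=2 → 5.
Orbitals: 5. Each orbital carries two spin states, so 5 × 2 = 10 states.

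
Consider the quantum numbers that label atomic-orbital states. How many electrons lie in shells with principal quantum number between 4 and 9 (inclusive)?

Shell n has n² orbitals: 4²=16 + 5²=25 + 6²=36 + 7²=49 + 8²=64 + 9²=81 = 271 orbitals.
Two spin states per orbital: 2 × 271 = 542 electrons.

542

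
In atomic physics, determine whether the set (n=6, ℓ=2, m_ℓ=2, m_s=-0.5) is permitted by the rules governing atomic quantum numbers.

Allowed

n = 6 is a positive integer. ℓ = 2 satisfies 0 ≤ ℓ ≤ n−1 = 5. m_ℓ = 2 lies in the range −ℓ … +ℓ (here −2 … 2). m_s = -1/2 is one of ±1/2.
All four constraints are satisfied.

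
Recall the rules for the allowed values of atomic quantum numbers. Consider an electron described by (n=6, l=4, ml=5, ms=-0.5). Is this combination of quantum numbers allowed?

The magnetic quantum number must satisfy −l ≤ ml ≤ l. With l = 4, ml can only be -4, -3, -2, -1, 0, 1, 2, 3, 4, so ml = 5 is forbidden.

Invalid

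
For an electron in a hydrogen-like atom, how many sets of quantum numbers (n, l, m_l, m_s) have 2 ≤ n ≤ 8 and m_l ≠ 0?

336

For each n in the range, tally the orbitals obeying m_l ≠ 0:
n=2 → 2; n=3 → 6; n=4 → 12; n=5 → 20; n=6 → 30; n=7 → 42; n=8 → 56.
Orbitals: 2 + 6 + 12 + 20 + 30 + 42 + 56 = 168. Including both spin states (m_s = ±1/2) gives 2 × 168 = 336 states.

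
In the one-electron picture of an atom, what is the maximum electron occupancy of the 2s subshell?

A subshell with l = 0 has 2l+1 = 1 orbital, each holding 2 electrons (spin ±1/2), so 1 × 2 = 2.

2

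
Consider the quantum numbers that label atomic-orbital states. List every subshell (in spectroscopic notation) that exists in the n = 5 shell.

5s, 5p, 5d, 5f, 5g

For n = 5, l runs from 0 to 4. In spectroscopic notation l = 0,1,2,… ↔ s,p,d,f,g,h,i, so the subshells are 5s, 5p, 5d, 5f, 5g.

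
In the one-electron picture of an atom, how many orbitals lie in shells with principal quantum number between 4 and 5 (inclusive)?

Shell n has n² orbitals: 4²=16 + 5²=25 = 41 orbitals.

41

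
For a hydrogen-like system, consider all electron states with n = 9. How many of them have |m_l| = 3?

24

The n = 9 shell has l = 0 through 8; check each.
Per l-value: l=3 → 2; l=4 → 2; l=5 → 2; l=6 → 2; l=7 → 2; l=8 → 2.
Orbitals: 2 + 2 + 2 + 2 + 2 + 2 = 12. Each orbital carries two spin states, so 12 × 2 = 24 states.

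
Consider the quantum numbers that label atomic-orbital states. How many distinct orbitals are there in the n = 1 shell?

The n = 1 shell contains n² = 1² = 1 orbital.

1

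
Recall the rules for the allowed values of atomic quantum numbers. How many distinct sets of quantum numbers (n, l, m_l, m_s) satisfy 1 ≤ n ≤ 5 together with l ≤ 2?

64

Work shell by shell — for each n, count the (l, m_l) pairs that satisfy l ≤ 2:
n=1 → 1; n=2 → 4; n=3 → 9; n=4 → 9; n=5 → 9.
Orbitals: 1 + 4 + 9 + 9 + 9 = 32. Including both spin states (m_s = ±1/2) gives 2 × 32 = 64 states.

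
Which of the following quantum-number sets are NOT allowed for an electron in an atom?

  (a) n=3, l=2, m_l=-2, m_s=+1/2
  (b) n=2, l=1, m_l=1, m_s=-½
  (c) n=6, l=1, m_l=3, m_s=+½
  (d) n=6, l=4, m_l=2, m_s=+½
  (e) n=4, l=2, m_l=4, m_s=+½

(c) and (e)

(c) has |m_l| = 3 > l = 1, violating −l ≤ m_l ≤ l.
(e) has |m_l| = 4 > l = 2, violating −l ≤ m_l ≤ l.
The remaining sets (a), (b), (d) satisfy all four rules.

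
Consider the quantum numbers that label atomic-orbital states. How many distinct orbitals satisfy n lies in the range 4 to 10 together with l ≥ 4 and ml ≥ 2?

Go shell by shell, enumerating (l, ml) with l ≥ 4 and ml ≥ 2:
n=5 → 3; n=6 → 7; n=7 → 12; n=8 → 18; n=9 → 25; n=10 → 33.
Total orbitals: 3 + 7 + 12 + 18 + 25 + 33 = 98.

98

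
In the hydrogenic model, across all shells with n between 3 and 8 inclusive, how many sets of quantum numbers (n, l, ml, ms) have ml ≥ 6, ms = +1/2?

Work shell by shell — for each n, count the (l, ml) pairs that satisfy ml ≥ 6:
n=7 → 1; n=8 → 3.
Orbitals: 1 + 3 = 4. With ms fixed to +1/2 there is one state per orbital, so 4 states.

4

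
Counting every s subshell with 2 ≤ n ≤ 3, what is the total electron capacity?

4

An s subshell (l = 0) exists for every n ≥ 1, so shells n = 2, 3 each contribute one — 2 subshells.
Since each s subshell holds 2(2·0+1) = 2 electrons, the total is 2 × 2 = 4.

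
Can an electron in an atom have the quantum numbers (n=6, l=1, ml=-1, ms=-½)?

Valid

n = 6 is a positive integer. l = 1 satisfies 0 ≤ l ≤ n−1 = 5. ml = -1 lies in the range −l … +l (here −1 … 1). ms = -1/2 is one of ±1/2.
All four constraints are satisfied.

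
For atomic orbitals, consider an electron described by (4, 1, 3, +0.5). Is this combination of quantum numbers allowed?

No

The magnetic quantum number must satisfy −l ≤ m_l ≤ l. With l = 1, m_l can only be -1, 0, 1, so m_l = 3 is forbidden.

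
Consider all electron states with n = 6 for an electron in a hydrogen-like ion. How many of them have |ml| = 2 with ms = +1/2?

Per l-value: l=2 → 2; l=3 → 2; l=4 → 2; l=5 → 2.
Orbitals: 2 + 2 + 2 + 2 = 8. With ms fixed to a single value there is one state per orbital, giving 8 states.

8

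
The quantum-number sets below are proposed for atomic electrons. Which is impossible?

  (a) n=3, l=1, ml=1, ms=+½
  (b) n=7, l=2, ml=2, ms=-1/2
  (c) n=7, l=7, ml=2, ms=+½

(c)

(c) has l = 7 ≥ n = 7, violating 0 ≤ l ≤ n−1.
The remaining sets (a), (b) satisfy all four rules.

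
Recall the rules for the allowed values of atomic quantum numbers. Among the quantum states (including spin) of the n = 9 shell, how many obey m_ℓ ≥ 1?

With n = 9 the allowed ℓ are 0, 1, …, 8.
Orbitals with m_ℓ ≥ 1, by ℓ: ℓ=1 → 1; ℓ=2 → 2; ℓ=3 → 3; ℓ=4 → 4; ℓ=5 → 5; ℓ=6 → 6; ℓ=7 → 7; ℓ=8 → 8.
Orbitals: 1 + 2 + 3 + 4 + 5 + 6 + 7 + 8 = 36. Each orbital carries two spin states, so 36 × 2 = 72 states.

72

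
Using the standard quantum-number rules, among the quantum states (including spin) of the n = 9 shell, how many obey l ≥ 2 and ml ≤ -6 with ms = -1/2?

The n = 9 shell has l = 0 through 8; check each.
Orbitals with l ≥ 2 and ml ≤ -6, by l: l=6 → 1; l=7 → 2; l=8 → 3.
Orbitals: 1 + 2 + 3 = 6. With ms fixed to a single value there is one state per orbital, giving 6 states.

6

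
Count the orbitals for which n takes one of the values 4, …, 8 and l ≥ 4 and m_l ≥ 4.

20

Per-shell orbital counts meeting the constraint:
n=5 → 1; n=6 → 3; n=7 → 6; n=8 → 10.
Total orbitals: 1 + 3 + 6 + 10 = 20.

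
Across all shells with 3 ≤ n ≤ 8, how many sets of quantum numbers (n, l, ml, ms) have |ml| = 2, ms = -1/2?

Count contributing orbitals for each principal shell:
n=3 → 2; n=4 → 4; n=5 → 6; n=6 → 8; n=7 → 10; n=8 → 12.
Orbitals: 2 + 4 + 6 + 8 + 10 + 12 = 42. With ms fixed to -1/2 there is one state per orbital, so 42 states.

42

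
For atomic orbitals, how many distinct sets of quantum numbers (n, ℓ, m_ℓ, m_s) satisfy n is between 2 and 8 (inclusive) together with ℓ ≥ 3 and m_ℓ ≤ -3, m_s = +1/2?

35

Treat each shell separately and count matching orbitals:
n=4 → 1; n=5 → 3; n=6 → 6; n=7 → 10; n=8 → 15.
Orbitals: 1 + 3 + 6 + 10 + 15 = 35. With m_s fixed to +1/2 there is one state per orbital, so 35 states.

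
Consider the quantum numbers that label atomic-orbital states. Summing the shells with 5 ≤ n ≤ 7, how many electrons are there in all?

Shell n has n² orbitals: 5²=25 + 6²=36 + 7²=49 = 110 orbitals.
Two spin states per orbital: 2 × 110 = 220 electrons.

220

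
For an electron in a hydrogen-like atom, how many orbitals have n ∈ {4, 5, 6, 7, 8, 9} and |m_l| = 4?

30

Go shell by shell, enumerating (l, m_l) with |m_l| = 4:
n=5 → 2; n=6 → 4; n=7 → 6; n=8 → 8; n=9 → 10.
Total orbitals: 2 + 4 + 6 + 8 + 10 = 30.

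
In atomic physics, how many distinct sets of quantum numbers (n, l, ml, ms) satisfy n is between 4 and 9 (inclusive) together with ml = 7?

Per-shell orbital counts meeting the constraint:
n=8 → 1; n=9 → 2.
Orbitals: 1 + 2 = 3. Including both spin states (ms = ±1/2) gives 2 × 3 = 6 states.

6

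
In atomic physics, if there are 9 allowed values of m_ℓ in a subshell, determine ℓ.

ℓ = 4 (g)

m_ℓ ranges over 2ℓ+1 integers, so 2ℓ+1 = 9 ⇒ ℓ = 4.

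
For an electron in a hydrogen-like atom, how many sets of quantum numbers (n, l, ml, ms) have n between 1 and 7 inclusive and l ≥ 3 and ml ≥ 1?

Count contributing orbitals for each principal shell:
n=4 → 3; n=5 → 7; n=6 → 12; n=7 → 18.
Orbitals: 3 + 7 + 12 + 18 = 40. Including both spin states (ms = ±1/2) gives 2 × 40 = 80 states.

80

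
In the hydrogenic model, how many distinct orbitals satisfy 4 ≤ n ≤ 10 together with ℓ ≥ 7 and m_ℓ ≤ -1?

Go shell by shell, enumerating (ℓ, m_ℓ) with ℓ ≥ 7 and m_ℓ ≤ -1:
n=8 → 7; n=9 → 15; n=10 → 24.
Total orbitals: 7 + 15 + 24 = 46.

46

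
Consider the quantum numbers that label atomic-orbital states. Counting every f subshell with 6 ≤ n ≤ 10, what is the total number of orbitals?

An f subshell (l = 3) exists for every n ≥ 4, so shells n = 6, 7, 8, 9, 10 each contribute one — 5 subshells.
Since each f subshell has 2·3+1 = 7 orbitals, the total is 5 × 7 = 35.

35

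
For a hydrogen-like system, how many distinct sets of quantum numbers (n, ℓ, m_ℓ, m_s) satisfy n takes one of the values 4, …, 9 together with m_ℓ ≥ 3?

Count contributing orbitals for each principal shell:
n=4 → 1; n=5 → 3; n=6 → 6; n=7 → 10; n=8 → 15; n=9 → 21.
Orbitals: 1 + 3 + 6 + 10 + 15 + 21 = 56. Including both spin states (m_s = ±1/2) gives 2 × 56 = 112 states.

112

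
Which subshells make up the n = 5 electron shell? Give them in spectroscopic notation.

5s, 5p, 5d, 5f, 5g

For n = 5, ℓ runs from 0 to 4. In spectroscopic notation ℓ = 0,1,2,… ↔ s,p,d,f,g,h,i, so the subshells are 5s, 5p, 5d, 5f, 5g.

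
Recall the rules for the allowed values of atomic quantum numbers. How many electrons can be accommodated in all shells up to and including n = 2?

10

Total orbitals = 1² + 2² = 5. Doubling for spin gives 10 electrons.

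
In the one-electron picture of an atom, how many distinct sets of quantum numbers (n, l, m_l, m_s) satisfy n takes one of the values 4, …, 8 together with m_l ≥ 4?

40

Per-shell orbital counts meeting the constraint:
n=5 → 1; n=6 → 3; n=7 → 6; n=8 → 10.
Orbitals: 1 + 3 + 6 + 10 = 20. Including both spin states (m_s = ±1/2) gives 2 × 20 = 40 states.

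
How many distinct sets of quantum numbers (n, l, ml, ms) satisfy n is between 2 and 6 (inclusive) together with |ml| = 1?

60

Work shell by shell — for each n, count the (l, ml) pairs that satisfy |ml| = 1:
n=2 → 2; n=3 → 4; n=4 → 6; n=5 → 8; n=6 → 10.
Orbitals: 2 + 4 + 6 + 8 + 10 = 30. Including both spin states (ms = ±1/2) gives 2 × 30 = 60 states.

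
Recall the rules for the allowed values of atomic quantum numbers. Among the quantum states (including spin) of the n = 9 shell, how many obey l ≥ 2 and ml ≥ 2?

Orbitals with l ≥ 2 and ml ≥ 2, by l: l=2 → 1; l=3 → 2; l=4 → 3; l=5 → 4; l=6 → 5; l=7 → 6; l=8 → 7.
Orbitals: 1 + 2 + 3 + 4 + 5 + 6 + 7 = 28. Each orbital carries two spin states, so 28 × 2 = 56 states.

56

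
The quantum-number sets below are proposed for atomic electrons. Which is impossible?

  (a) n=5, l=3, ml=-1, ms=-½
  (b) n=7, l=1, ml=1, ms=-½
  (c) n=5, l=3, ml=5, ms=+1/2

(c)

(c) has |ml| = 5 > l = 3, violating −l ≤ ml ≤ l.
The remaining sets (a), (b) satisfy all four rules.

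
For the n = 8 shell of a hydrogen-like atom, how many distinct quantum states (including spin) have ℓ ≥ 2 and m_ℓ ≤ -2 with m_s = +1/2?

Go through ℓ = 0, …, 7 (the values permitted for n = 8).
Per ℓ-value: ℓ=2 → 1; ℓ=3 → 2; ℓ=4 → 3; ℓ=5 → 4; ℓ=6 → 5; ℓ=7 → 6.
Orbitals: 1 + 2 + 3 + 4 + 5 + 6 = 21. With m_s fixed to a single value there is one state per orbital, giving 21 states.

21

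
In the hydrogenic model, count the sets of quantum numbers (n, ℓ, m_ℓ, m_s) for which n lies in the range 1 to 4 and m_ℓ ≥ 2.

For each n in the range, tally the orbitals obeying m_ℓ ≥ 2:
n=3 → 1; n=4 → 3.
Orbitals: 1 + 3 = 4. Including both spin states (m_s = ±1/2) gives 2 × 4 = 8 states.

8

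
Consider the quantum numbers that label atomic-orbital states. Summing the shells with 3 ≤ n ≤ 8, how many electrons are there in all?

Shell n has n² orbitals: 3²=9 + 4²=16 + 5²=25 + 6²=36 + 7²=49 + 8²=64 = 199 orbitals.
Two spin states per orbital: 2 × 199 = 398 electrons.

398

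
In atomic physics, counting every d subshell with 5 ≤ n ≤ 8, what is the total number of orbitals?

20

A d subshell (l = 2) exists for every n ≥ 3, so shells n = 5, 6, 7, 8 each contribute one — 4 subshells.
Since each d subshell has 2·2+1 = 5 orbitals, the total is 4 × 5 = 20.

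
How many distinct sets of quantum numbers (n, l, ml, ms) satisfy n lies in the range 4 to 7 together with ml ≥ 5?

8

For each n in the range, tally the orbitals obeying ml ≥ 5:
n=6 → 1; n=7 → 3.
Orbitals: 1 + 3 = 4. Including both spin states (ms = ±1/2) gives 2 × 4 = 8 states.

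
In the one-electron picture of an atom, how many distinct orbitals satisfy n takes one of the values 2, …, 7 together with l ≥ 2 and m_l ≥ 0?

Treat each shell separately and count matching orbitals:
n=3 → 3; n=4 → 7; n=5 → 12; n=6 → 18; n=7 → 25.
Total orbitals: 3 + 7 + 12 + 18 + 25 = 65.

65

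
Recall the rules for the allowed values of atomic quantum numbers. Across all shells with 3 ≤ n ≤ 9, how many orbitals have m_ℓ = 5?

10

For each n in the range, tally the orbitals obeying m_ℓ = 5:
n=6 → 1; n=7 → 2; n=8 → 3; n=9 → 4.
Total orbitals: 1 + 2 + 3 + 4 = 10.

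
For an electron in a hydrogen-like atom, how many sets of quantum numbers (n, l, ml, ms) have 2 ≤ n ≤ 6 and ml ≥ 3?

Per-shell orbital counts meeting the constraint:
n=4 → 1; n=5 → 3; n=6 → 6.
Orbitals: 1 + 3 + 6 = 10. Including both spin states (ms = ±1/2) gives 2 × 10 = 20 states.

20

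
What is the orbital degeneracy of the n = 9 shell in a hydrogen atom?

The n = 9 shell contains n² = 9² = 81 orbitals.

81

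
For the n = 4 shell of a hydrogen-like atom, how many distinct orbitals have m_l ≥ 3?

With n = 4 the allowed l are 0, 1, …, 3.
The (l, m_l) pairs meeting m_l ≥ 3 give: l=3 → 1.
Total orbitals: 1.

1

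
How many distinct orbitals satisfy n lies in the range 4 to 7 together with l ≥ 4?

62

Treat each shell separately and count matching orbitals:
n=5 → 9; n=6 → 20; n=7 → 33.
Total orbitals: 9 + 20 + 33 = 62.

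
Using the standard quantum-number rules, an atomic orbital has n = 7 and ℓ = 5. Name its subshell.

7h

ℓ = 5 corresponds to the letter 'h', so the subshell is 7h.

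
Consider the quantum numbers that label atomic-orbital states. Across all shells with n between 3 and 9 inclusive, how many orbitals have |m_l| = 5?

20

Per-shell orbital counts meeting the constraint:
n=6 → 2; n=7 → 4; n=8 → 6; n=9 → 8.
Total orbitals: 2 + 4 + 6 + 8 = 20.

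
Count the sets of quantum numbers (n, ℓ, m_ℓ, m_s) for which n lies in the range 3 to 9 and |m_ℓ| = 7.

12

Go shell by shell, enumerating (ℓ, m_ℓ) with |m_ℓ| = 7:
n=8 → 2; n=9 → 4.
Orbitals: 2 + 4 = 6. Including both spin states (m_s = ±1/2) gives 2 × 6 = 12 states.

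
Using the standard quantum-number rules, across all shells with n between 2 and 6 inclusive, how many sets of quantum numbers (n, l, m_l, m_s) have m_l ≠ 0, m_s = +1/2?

For each n in the range, tally the orbitals obeying m_l ≠ 0:
n=2 → 2; n=3 → 6; n=4 → 12; n=5 → 20; n=6 → 30.
Orbitals: 2 + 6 + 12 + 20 + 30 = 70. With m_s fixed to +1/2 there is one state per orbital, so 70 states.

70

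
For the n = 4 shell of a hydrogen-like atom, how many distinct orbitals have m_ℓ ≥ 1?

6

For n = 4, ℓ ranges over 0 … 3.
Contributions: ℓ=1 → 1; ℓ=2 → 2; ℓ=3 → 3.
Total orbitals: 1 + 2 + 3 = 6.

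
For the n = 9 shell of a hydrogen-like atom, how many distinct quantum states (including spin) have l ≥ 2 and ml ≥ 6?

Per l-value: l=6 → 1; l=7 → 2; l=8 → 3.
Orbitals: 1 + 2 + 3 = 6. Each orbital carries two spin states, so 6 × 2 = 12 states.

12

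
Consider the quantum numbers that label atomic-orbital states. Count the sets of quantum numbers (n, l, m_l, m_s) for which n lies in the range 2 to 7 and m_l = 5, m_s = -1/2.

3

For each n in the range, tally the orbitals obeying m_l = 5:
n=6 → 1; n=7 → 2.
Orbitals: 1 + 2 = 3. With m_s fixed to -1/2 there is one state per orbital, so 3 states.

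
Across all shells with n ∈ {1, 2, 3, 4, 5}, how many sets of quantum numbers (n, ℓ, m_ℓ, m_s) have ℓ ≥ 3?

Count contributing orbitals for each principal shell:
n=4 → 7; n=5 → 16.
Orbitals: 7 + 16 = 23. Including both spin states (m_s = ±1/2) gives 2 × 23 = 46 states.

46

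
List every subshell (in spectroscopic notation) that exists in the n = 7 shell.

7s, 7p, 7d, 7f, 7g, 7h, 7i

For n = 7, l runs from 0 to 6. In spectroscopic notation l = 0,1,2,… ↔ s,p,d,f,g,h,i, so the subshells are 7s, 7p, 7d, 7f, 7g, 7h, 7i.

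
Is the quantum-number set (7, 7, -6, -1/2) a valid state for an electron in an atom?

The orbital quantum number must satisfy 0 ≤ l ≤ n−1. With n = 7 the allowed l values are 0, 1, 2, 3, 4, 5, 6, so l = 7 is out of range.

Invalid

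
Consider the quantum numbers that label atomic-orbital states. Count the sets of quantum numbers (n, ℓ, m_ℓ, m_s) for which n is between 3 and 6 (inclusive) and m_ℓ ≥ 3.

Work shell by shell — for each n, count the (ℓ, m_ℓ) pairs that satisfy m_ℓ ≥ 3:
n=4 → 1; n=5 → 3; n=6 → 6.
Orbitals: 1 + 3 + 6 = 10. Including both spin states (m_s = ±1/2) gives 2 × 10 = 20 states.

20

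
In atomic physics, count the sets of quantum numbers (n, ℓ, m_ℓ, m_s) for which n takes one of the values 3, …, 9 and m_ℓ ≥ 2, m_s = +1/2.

84

Count contributing orbitals for each principal shell:
n=3 → 1; n=4 → 3; n=5 → 6; n=6 → 10; n=7 → 15; n=8 → 21; n=9 → 28.
Orbitals: 1 + 3 + 6 + 10 + 15 + 21 + 28 = 84. With m_s fixed to +1/2 there is one state per orbital, so 84 states.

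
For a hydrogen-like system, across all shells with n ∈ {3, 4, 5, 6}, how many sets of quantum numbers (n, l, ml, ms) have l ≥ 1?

164

For each n in the range, tally the orbitals obeying l ≥ 1:
n=3 → 8; n=4 → 15; n=5 → 24; n=6 → 35.
Orbitals: 8 + 15 + 24 + 35 = 82. Including both spin states (ms = ±1/2) gives 2 × 82 = 164 states.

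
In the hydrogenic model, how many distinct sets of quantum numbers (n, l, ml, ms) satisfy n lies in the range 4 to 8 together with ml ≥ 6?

For each n in the range, tally the orbitals obeying ml ≥ 6:
n=7 → 1; n=8 → 3.
Orbitals: 1 + 3 = 4. Including both spin states (ms = ±1/2) gives 2 × 4 = 8 states.

8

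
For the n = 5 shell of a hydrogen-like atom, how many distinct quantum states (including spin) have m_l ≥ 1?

For n = 5, l ranges over 0 … 4.
Contributions: l=1 → 1; l=2 → 2; l=3 → 3; l=4 → 4.
Orbitals: 1 + 2 + 3 + 4 = 10. Each orbital carries two spin states, so 10 × 2 = 20 states.

20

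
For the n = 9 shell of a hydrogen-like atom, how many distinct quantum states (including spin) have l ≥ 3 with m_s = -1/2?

72

With n = 9 the allowed l are 0, 1, …, 8.
Orbitals with l ≥ 3, by l: l=3 → 7; l=4 → 9; l=5 → 11; l=6 → 13; l=7 → 15; l=8 → 17.
Orbitals: 7 + 9 + 11 + 13 + 15 + 17 = 72. With m_s fixed to a single value there is one state per orbital, giving 72 states.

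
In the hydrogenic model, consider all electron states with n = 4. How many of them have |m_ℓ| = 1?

Per ℓ-value: ℓ=1 → 2; ℓ=2 → 2; ℓ=3 → 2.
Orbitals: 2 + 2 + 2 = 6. Each orbital carries two spin states, so 6 × 2 = 12 states.

12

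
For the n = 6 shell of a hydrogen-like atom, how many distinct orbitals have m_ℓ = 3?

The n = 6 shell has ℓ = 0 through 5; check each.
The (ℓ, m_ℓ) pairs meeting m_ℓ = 3 give: ℓ=3 → 1; ℓ=4 → 1; ℓ=5 → 1.
Total orbitals: 1 + 1 + 1 = 3.

3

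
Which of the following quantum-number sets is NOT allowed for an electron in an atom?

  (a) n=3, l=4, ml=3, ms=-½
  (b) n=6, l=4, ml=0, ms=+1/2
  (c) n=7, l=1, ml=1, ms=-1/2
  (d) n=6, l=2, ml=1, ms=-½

(a) has l = 4 ≥ n = 3, violating 0 ≤ l ≤ n−1.
The remaining sets (b), (c), (d) satisfy all four rules.

(a)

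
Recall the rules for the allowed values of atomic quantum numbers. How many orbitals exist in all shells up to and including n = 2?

5

Total orbitals = 1² + 2² = 5.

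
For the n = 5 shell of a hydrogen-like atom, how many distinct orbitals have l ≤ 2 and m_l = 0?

For n = 5, l ranges over 0 … 4.
Orbitals with l ≤ 2 and m_l = 0, by l: l=0 → 1; l=1 → 1; l=2 → 1.
Total orbitals: 1 + 1 + 1 = 3.

3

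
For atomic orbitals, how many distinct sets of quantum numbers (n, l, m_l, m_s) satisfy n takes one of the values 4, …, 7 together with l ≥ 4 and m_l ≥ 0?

68

Per-shell orbital counts meeting the constraint:
n=5 → 5; n=6 → 11; n=7 → 18.
Orbitals: 5 + 11 + 18 = 34. Including both spin states (m_s = ±1/2) gives 2 × 34 = 68 states.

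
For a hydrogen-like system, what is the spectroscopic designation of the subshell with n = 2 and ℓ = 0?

2s

ℓ = 0 corresponds to the letter 's', so the subshell is 2s.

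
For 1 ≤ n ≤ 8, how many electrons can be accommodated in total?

Total orbitals = 1² + 2² + 3² + 4² + 5² + 6² + 7² + 8² = 204. Doubling for spin gives 408 electrons.

408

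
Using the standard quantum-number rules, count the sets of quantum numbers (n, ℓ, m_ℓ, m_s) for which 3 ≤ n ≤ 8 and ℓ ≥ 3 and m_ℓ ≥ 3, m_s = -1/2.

35

For each n in the range, tally the orbitals obeying ℓ ≥ 3 and m_ℓ ≥ 3:
n=4 → 1; n=5 → 3; n=6 → 6; n=7 → 10; n=8 → 15.
Orbitals: 1 + 3 + 6 + 10 + 15 = 35. With m_s fixed to -1/2 there is one state per orbital, so 35 states.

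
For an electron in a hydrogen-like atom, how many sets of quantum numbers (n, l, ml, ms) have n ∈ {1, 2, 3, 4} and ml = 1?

12

Go shell by shell, enumerating (l, ml) with ml = 1:
n=2 → 1; n=3 → 2; n=4 → 3.
Orbitals: 1 + 2 + 3 = 6. Including both spin states (ms = ±1/2) gives 2 × 6 = 12 states.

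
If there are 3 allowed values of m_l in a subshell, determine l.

l = 1

m_l ranges over 2l+1 integers, so 2l+1 = 3 ⇒ l = 1.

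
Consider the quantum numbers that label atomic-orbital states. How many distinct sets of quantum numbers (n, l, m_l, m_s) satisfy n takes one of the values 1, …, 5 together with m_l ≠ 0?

Count contributing orbitals for each principal shell:
n=2 → 2; n=3 → 6; n=4 → 12; n=5 → 20.
Orbitals: 2 + 6 + 12 + 20 = 40. Including both spin states (m_s = ±1/2) gives 2 × 40 = 80 states.

80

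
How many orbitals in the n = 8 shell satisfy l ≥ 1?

For n = 8, l ranges over 0 … 7.
Orbitals with l ≥ 1, by l: l=1 → 3; l=2 → 5; l=3 → 7; l=4 → 9; l=5 → 11; l=6 → 13; l=7 → 15.
Total orbitals: 3 + 5 + 7 + 9 + 11 + 13 + 15 = 63.

63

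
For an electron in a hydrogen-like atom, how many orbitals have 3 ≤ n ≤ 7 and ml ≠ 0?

Per-shell orbital counts meeting the constraint:
n=3 → 6; n=4 → 12; n=5 → 20; n=6 → 30; n=7 → 42.
Total orbitals: 6 + 12 + 20 + 30 + 42 = 110.

110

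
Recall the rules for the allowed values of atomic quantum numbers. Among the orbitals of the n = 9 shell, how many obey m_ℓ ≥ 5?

10

The n = 9 shell has ℓ = 0 through 8; check each.
Contributions: ℓ=5 → 1; ℓ=6 → 2; ℓ=7 → 3; ℓ=8 → 4.
Total orbitals: 1 + 2 + 3 + 4 = 10.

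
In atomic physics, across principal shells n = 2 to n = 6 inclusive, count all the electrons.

180

Shell n has n² orbitals: 2²=4 + 3²=9 + 4²=16 + 5²=25 + 6²=36 = 90 orbitals.
Two spin states per orbital: 2 × 90 = 180 electrons.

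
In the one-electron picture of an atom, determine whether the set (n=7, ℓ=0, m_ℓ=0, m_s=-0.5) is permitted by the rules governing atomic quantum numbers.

n = 7 is a positive integer. ℓ = 0 satisfies 0 ≤ ℓ ≤ n−1 = 6. m_ℓ = 0 lies in the range −ℓ … +ℓ (here 0). m_s = -1/2 is one of ±1/2.
All four constraints are satisfied.

Yes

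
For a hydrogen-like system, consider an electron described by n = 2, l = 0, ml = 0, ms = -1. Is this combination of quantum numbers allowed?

Not allowed

The spin quantum number for an electron can only be ms = +1/2 or −1/2; ms = -1 is not one of those.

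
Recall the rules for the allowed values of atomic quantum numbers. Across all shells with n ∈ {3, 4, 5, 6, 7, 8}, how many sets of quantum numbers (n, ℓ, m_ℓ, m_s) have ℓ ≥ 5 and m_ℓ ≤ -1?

68

Go shell by shell, enumerating (ℓ, m_ℓ) with ℓ ≥ 5 and m_ℓ ≤ -1:
n=6 → 5; n=7 → 11; n=8 → 18.
Orbitals: 5 + 11 + 18 = 34. Including both spin states (m_s = ±1/2) gives 2 × 34 = 68 states.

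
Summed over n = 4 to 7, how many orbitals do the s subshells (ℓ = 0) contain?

An s subshell (ℓ = 0) exists for every n ≥ 1, so shells n = 4, 5, 6, 7 each contribute one — 4 subshells.
Since each s subshell has 2·0+1 = 1 orbital, the total is 4 × 1 = 4.

4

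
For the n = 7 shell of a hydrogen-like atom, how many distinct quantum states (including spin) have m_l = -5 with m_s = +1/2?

The n = 7 shell has l = 0 through 6; check each.
Per l-value: l=5 → 1; l=6 → 1.
Orbitals: 1 + 1 = 2. With m_s fixed to a single value there is one state per orbital, giving 2 states.

2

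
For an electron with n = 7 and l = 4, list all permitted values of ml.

ml takes every integer from −l to +l. With l = 4 that gives the 9 values -4, -3, -2, -1, 0, 1, 2, 3, 4.

-4, -3, -2, -1, 0, 1, 2, 3, 4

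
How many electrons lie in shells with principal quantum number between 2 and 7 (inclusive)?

Shell n has n² orbitals: 2²=4 + 3²=9 + 4²=16 + 5²=25 + 6²=36 + 7²=49 = 139 orbitals.
Two spin states per orbital: 2 × 139 = 278 electrons.

278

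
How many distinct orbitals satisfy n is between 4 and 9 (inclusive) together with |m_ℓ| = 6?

12

Go shell by shell, enumerating (ℓ, m_ℓ) with |m_ℓ| = 6:
n=7 → 2; n=8 → 4; n=9 → 6.
Total orbitals: 2 + 4 + 6 = 12.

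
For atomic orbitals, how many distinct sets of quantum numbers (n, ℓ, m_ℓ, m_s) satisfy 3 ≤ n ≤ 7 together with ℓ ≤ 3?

Work shell by shell — for each n, count the (ℓ, m_ℓ) pairs that satisfy ℓ ≤ 3:
n=3 → 9; n=4 → 16; n=5 → 16; n=6 → 16; n=7 → 16.
Orbitals: 9 + 16 + 16 + 16 + 16 = 73. Including both spin states (m_s = ±1/2) gives 2 × 73 = 146 states.

146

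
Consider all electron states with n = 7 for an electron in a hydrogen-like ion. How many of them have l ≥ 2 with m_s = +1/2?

For n = 7, l ranges over 0 … 6.
Contributions: l=2 → 5; l=3 → 7; l=4 → 9; l=5 → 11; l=6 → 13.
Orbitals: 5 + 7 + 9 + 11 + 13 = 45. With m_s fixed to a single value there is one state per orbital, giving 45 states.

45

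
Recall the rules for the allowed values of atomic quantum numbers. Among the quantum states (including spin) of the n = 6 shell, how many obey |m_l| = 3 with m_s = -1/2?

Go through l = 0, …, 5 (the values permitted for n = 6).
Contributions: l=3 → 2; l=4 → 2; l=5 → 2.
Orbitals: 2 + 2 + 2 = 6. With m_s fixed to a single value there is one state per orbital, giving 6 states.

6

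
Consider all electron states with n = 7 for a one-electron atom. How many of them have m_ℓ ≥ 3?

20

Per ℓ-value: ℓ=3 → 1; ℓ=4 → 2; ℓ=5 → 3; ℓ=6 → 4.
Orbitals: 1 + 2 + 3 + 4 = 10. Each orbital carries two spin states, so 10 × 2 = 20 states.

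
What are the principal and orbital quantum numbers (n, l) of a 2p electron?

The leading integer gives n = 2; the letter 'p' means l = 1.

n = 2, l = 1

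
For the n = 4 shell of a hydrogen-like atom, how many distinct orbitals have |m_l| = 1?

With n = 4 the allowed l are 0, 1, …, 3.
Orbitals with |m_l| = 1, by l: l=1 → 2; l=2 → 2; l=3 → 2.
Total orbitals: 2 + 2 + 2 = 6.

6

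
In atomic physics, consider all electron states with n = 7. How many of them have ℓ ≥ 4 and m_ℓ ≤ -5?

6

Contributions: ℓ=5 → 1; ℓ=6 → 2.
Orbitals: 1 + 2 = 3. Each orbital carries two spin states, so 3 × 2 = 6 states.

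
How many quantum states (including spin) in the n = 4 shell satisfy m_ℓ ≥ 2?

With n = 4 the allowed ℓ are 0, 1, …, 3.
Per ℓ-value: ℓ=2 → 1; ℓ=3 → 2.
Orbitals: 1 + 2 = 3. Each orbital carries two spin states, so 3 × 2 = 6 states.

6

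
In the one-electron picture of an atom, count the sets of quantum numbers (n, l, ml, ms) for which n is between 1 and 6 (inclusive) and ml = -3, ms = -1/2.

6

Per-shell orbital counts meeting the constraint:
n=4 → 1; n=5 → 2; n=6 → 3.
Orbitals: 1 + 2 + 3 = 6. With ms fixed to -1/2 there is one state per orbital, so 6 states.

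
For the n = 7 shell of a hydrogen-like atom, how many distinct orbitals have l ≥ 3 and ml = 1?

4

Contributions: l=3 → 1; l=4 → 1; l=5 → 1; l=6 → 1.
Total orbitals: 1 + 1 + 1 + 1 = 4.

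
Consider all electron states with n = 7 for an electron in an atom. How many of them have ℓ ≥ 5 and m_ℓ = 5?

Orbitals with ℓ ≥ 5 and m_ℓ = 5, by ℓ: ℓ=5 → 1; ℓ=6 → 1.
Orbitals: 1 + 1 = 2. Each orbital carries two spin states, so 2 × 2 = 4 states.

4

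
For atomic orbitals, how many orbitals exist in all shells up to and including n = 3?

14

Total orbitals = 1² + 2² + 3² = 14.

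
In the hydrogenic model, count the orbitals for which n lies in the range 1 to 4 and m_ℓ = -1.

Go shell by shell, enumerating (ℓ, m_ℓ) with m_ℓ = -1:
n=2 → 1; n=3 → 2; n=4 → 3.
Total orbitals: 1 + 2 + 3 = 6.

6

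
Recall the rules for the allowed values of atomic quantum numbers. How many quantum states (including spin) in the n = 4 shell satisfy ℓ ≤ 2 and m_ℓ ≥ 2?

2

Contributions: ℓ=2 → 1.
Orbitals: 1. Each orbital carries two spin states, so 1 × 2 = 2 states.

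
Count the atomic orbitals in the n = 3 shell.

9

The n = 3 shell contains n² = 3² = 9 orbitals.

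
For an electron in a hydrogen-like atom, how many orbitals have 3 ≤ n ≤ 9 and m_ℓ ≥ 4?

35

Per-shell orbital counts meeting the constraint:
n=5 → 1; n=6 → 3; n=7 → 6; n=8 → 10; n=9 → 15.
Total orbitals: 1 + 3 + 6 + 10 + 15 = 35.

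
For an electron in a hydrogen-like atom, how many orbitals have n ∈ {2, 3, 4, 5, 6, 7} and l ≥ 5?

35

For each n in the range, tally the orbitals obeying l ≥ 5:
n=6 → 11; n=7 → 24.
Total orbitals: 11 + 24 = 35.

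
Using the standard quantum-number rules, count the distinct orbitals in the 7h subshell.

A subshell has 2l+1 orbitals; with l = 5, that's 11.

11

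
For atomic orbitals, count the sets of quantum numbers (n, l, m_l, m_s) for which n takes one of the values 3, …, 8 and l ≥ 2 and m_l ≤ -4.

Go shell by shell, enumerating (l, m_l) with l ≥ 2 and m_l ≤ -4:
n=5 → 1; n=6 → 3; n=7 → 6; n=8 → 10.
Orbitals: 1 + 3 + 6 + 10 = 20. Including both spin states (m_s = ±1/2) gives 2 × 20 = 40 states.

40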